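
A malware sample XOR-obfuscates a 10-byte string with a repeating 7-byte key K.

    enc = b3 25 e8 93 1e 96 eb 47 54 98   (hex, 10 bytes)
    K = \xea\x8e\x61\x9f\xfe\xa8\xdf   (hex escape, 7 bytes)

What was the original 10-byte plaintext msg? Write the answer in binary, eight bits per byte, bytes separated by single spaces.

The 7-byte key repeats, so the effective keystream is ea 8e 61 9f fe a8 df ea 8e 61.
byte 0: b3 ^ ea = 59
byte 1: 25 ^ 8e = ab
byte 2: e8 ^ 61 = 89
byte 3: 93 ^ 9f = 0c
byte 4: 1e ^ fe = e0
byte 5: 96 ^ a8 = 3e
byte 6: eb ^ df = 34
byte 7: 47 ^ ea = ad
byte 8: 54 ^ 8e = da
byte 9: 98 ^ 61 = f9

01011001 10101011 10001001 00001100 11100000 00111110 00110100 10101101 11011010 11111001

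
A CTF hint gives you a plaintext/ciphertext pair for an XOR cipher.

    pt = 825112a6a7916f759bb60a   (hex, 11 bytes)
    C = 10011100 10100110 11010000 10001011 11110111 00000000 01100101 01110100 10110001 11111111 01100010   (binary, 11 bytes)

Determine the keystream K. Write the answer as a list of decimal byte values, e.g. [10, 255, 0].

[30, 247, 194, 45, 80, 145, 10, 1, 42, 73, 104]

Since C = pt ⊕ K, XORing both sides with pt gives K = pt ⊕ C.
byte 0: 82 XOR 9c = 1e
byte 1: 51 XOR a6 = f7
byte 2: 12 XOR d0 = c2
byte 3: a6 XOR 8b = 2d
byte 4: a7 XOR f7 = 50
byte 5: 91 XOR 00 = 91
byte 6: 6f XOR 65 = 0a
byte 7: 75 XOR 74 = 01
byte 8: 9b XOR b1 = 2a
byte 9: b6 XOR ff = 49
byte 10: 0a XOR 62 = 68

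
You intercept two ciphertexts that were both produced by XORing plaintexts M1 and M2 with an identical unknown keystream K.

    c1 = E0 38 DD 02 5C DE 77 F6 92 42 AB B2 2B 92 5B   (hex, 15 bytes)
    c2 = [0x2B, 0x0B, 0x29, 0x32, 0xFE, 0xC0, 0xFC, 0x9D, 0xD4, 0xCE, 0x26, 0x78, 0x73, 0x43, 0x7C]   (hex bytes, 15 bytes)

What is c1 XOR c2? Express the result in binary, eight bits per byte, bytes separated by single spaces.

c1 ⊕ c2 = (M1 ⊕ K) ⊕ (M2 ⊕ K) = M1 ⊕ M2 — the shared key cancels under XOR.
byte 0: e0 ^ 2b = cb
byte 1: 38 ^ 0b = 33
byte 2: dd ^ 29 = f4
byte 3: 02 ^ 32 = 30
byte 4: 5c ^ fe = a2
byte 5: de ^ c0 = 1e
byte 6: 77 ^ fc = 8b
byte 7: f6 ^ 9d = 6b
byte 8: 92 ^ d4 = 46
byte 9: 42 ^ ce = 8c
byte 10: ab ^ 26 = 8d
byte 11: b2 ^ 78 = ca
byte 12: 2b ^ 73 = 58
byte 13: 92 ^ 43 = d1
byte 14: 5b ^ 7c = 27

11001011 00110011 11110100 00110000 10100010 00011110 10001011 01101011 01000110 10001100 10001101 11001010 01011000 11010001 00100111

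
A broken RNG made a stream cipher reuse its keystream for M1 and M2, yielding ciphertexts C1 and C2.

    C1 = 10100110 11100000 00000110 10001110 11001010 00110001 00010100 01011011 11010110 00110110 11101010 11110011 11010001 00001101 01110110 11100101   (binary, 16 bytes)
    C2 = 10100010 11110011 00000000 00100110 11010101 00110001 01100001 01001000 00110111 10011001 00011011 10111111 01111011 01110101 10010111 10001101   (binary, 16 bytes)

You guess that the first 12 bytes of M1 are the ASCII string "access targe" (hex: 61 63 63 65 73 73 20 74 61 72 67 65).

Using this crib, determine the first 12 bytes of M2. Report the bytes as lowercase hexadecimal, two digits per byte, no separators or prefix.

657065cd6c73556780dd9629

First, C1 ⊕ C2 = (M1 ⊕ K) ⊕ (M2 ⊕ K) = M1 ⊕ M2, so the key drops out. Then M2 = (M1 ⊕ M2) ⊕ M1 over the first 12 bytes.
byte 0: (a6 xor a2) xor 61 = 04 xor 61 = 65
byte 1: (e0 xor f3) xor 63 = 13 xor 63 = 70
byte 2: (06 xor 00) xor 63 = 06 xor 63 = 65
byte 3: (8e xor 26) xor 65 = a8 xor 65 = cd
byte 4: (ca xor d5) xor 73 = 1f xor 73 = 6c
byte 5: (31 xor 31) xor 73 = 00 xor 73 = 73
byte 6: (14 xor 61) xor 20 = 75 xor 20 = 55
byte 7: (5b xor 48) xor 74 = 13 xor 74 = 67
byte 8: (d6 xor 37) xor 61 = e1 xor 61 = 80
byte 9: (36 xor 99) xor 72 = af xor 72 = dd
byte 10: (ea xor 1b) xor 67 = f1 xor 67 = 96
byte 11: (f3 xor bf) xor 65 = 4c xor 65 = 29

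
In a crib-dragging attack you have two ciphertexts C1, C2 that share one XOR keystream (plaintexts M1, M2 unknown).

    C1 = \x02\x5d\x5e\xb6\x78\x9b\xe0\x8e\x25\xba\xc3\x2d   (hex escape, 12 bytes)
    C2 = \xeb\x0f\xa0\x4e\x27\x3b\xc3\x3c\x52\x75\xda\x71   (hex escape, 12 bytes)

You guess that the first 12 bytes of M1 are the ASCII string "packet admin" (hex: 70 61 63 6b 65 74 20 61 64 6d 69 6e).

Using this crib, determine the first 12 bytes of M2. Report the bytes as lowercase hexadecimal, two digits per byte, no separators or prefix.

99339d933ad403d313a27032

First, C1 ⊕ C2 = (M1 ⊕ K) ⊕ (M2 ⊕ K) = M1 ⊕ M2, so the key drops out. Then M2 = (M1 ⊕ M2) ⊕ M1 over the first 12 bytes.
byte 0: (02 XOR eb) XOR 70 = e9 XOR 70 = 99
byte 1: (5d XOR 0f) XOR 61 = 52 XOR 61 = 33
byte 2: (5e XOR a0) XOR 63 = fe XOR 63 = 9d
byte 3: (b6 XOR 4e) XOR 6b = f8 XOR 6b = 93
byte 4: (78 XOR 27) XOR 65 = 5f XOR 65 = 3a
byte 5: (9b XOR 3b) XOR 74 = a0 XOR 74 = d4
byte 6: (e0 XOR c3) XOR 20 = 23 XOR 20 = 03
byte 7: (8e XOR 3c) XOR 61 = b2 XOR 61 = d3
byte 8: (25 XOR 52) XOR 64 = 77 XOR 64 = 13
byte 9: (ba XOR 75) XOR 6d = cf XOR 6d = a2
byte 10: (c3 XOR da) XOR 69 = 19 XOR 69 = 70
byte 11: (2d XOR 71) XOR 6e = 5c XOR 6e = 32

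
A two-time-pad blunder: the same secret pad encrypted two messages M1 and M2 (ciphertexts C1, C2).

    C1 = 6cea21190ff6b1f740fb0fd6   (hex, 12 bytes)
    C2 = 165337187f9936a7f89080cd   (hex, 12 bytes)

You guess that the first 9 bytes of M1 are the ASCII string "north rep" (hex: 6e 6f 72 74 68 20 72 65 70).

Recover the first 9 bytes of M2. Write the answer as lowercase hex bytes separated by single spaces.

14 d6 64 75 18 4f f5 35 c8

First, C1 ⊕ C2 = (M1 ⊕ K) ⊕ (M2 ⊕ K) = M1 ⊕ M2, so the key drops out. Then M2 = (M1 ⊕ M2) ⊕ M1 over the first 9 bytes.
byte 0: (6c XOR 16) XOR 6e = 7a XOR 6e = 14
byte 1: (ea XOR 53) XOR 6f = b9 XOR 6f = d6
byte 2: (21 XOR 37) XOR 72 = 16 XOR 72 = 64
byte 3: (19 XOR 18) XOR 74 = 01 XOR 74 = 75
byte 4: (0f XOR 7f) XOR 68 = 70 XOR 68 = 18
byte 5: (f6 XOR 99) XOR 20 = 6f XOR 20 = 4f
byte 6: (b1 XOR 36) XOR 72 = 87 XOR 72 = f5
byte 7: (f7 XOR a7) XOR 65 = 50 XOR 65 = 35
byte 8: (40 XOR f8) XOR 70 = b8 XOR 70 = c8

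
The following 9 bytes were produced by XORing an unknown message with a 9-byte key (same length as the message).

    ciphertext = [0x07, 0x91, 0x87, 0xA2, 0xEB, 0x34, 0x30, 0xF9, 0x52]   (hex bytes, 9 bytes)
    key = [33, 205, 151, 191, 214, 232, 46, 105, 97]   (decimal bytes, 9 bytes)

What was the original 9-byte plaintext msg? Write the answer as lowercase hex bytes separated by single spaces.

07 XOR 21 = 26
91 XOR cd = 5c
87 XOR 97 = 10
a2 XOR bf = 1d
eb XOR d6 = 3d
34 XOR e8 = dc
30 XOR 2e = 1e
f9 XOR 69 = 90
52 XOR 61 = 33

26 5c 10 1d 3d dc 1e 90 33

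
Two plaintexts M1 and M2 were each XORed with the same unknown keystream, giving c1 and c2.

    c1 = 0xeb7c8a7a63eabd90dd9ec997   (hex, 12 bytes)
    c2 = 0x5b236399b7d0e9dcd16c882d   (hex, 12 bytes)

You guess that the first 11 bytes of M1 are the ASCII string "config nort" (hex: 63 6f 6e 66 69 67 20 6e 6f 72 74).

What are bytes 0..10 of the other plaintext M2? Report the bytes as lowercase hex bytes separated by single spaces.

First, c1 ⊕ c2 = (M1 ⊕ K) ⊕ (M2 ⊕ K) = M1 ⊕ M2, so the key drops out. Then M2 = (M1 ⊕ M2) ⊕ M1 over the first 11 bytes.
byte 0: (eb XOR 5b) XOR 63 = b0 XOR 63 = d3
byte 1: (7c XOR 23) XOR 6f = 5f XOR 6f = 30
byte 2: (8a XOR 63) XOR 6e = e9 XOR 6e = 87
byte 3: (7a XOR 99) XOR 66 = e3 XOR 66 = 85
byte 4: (63 XOR b7) XOR 69 = d4 XOR 69 = bd
byte 5: (ea XOR d0) XOR 67 = 3a XOR 67 = 5d
byte 6: (bd XOR e9) XOR 20 = 54 XOR 20 = 74
byte 7: (90 XOR dc) XOR 6e = 4c XOR 6e = 22
byte 8: (dd XOR d1) XOR 6f = 0c XOR 6f = 63
byte 9: (9e XOR 6c) XOR 72 = f2 XOR 72 = 80
byte 10: (c9 XOR 88) XOR 74 = 41 XOR 74 = 35

d3 30 87 85 bd 5d 74 22 63 80 35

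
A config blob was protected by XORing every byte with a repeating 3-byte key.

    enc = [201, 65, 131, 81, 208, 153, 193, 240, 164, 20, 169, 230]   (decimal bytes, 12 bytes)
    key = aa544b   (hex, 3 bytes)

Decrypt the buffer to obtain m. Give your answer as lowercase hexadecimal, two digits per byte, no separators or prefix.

The 3-byte key repeats, so the effective keystream is aa 54 4b aa 54 4b aa 54 4b aa 54 4b.
byte 0: 11001001 ^ 10101010 = 01100011
byte 1: 01000001 ^ 01010100 = 00010101
byte 2: 10000011 ^ 01001011 = 11001000
byte 3: 01010001 ^ 10101010 = 11111011
byte 4: 11010000 ^ 01010100 = 10000100
byte 5: 10011001 ^ 01001011 = 11010010
byte 6: 11000001 ^ 10101010 = 01101011
byte 7: 11110000 ^ 01010100 = 10100100
byte 8: 10100100 ^ 01001011 = 11101111
byte 9: 00010100 ^ 10101010 = 10111110
byte 10: 10101001 ^ 01010100 = 11111101
byte 11: 11100110 ^ 01001011 = 10101101

6315c8fb84d26ba4efbefdad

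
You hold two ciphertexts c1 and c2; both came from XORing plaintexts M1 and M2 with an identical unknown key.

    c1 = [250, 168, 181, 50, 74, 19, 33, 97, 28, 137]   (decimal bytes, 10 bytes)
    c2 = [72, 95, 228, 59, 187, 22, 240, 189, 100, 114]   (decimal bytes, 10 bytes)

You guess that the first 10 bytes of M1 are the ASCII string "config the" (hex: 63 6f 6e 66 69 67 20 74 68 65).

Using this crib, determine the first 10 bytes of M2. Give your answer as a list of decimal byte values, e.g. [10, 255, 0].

[209, 152, 63, 111, 152, 98, 241, 168, 16, 158]

First, c1 ⊕ c2 = (M1 ⊕ K) ⊕ (M2 ⊕ K) = M1 ⊕ M2, so the key drops out. Then M2 = (M1 ⊕ M2) ⊕ M1 over the first 10 bytes.
byte 0: (fa ⊕ 48) ⊕ 63 = b2 ⊕ 63 = d1
byte 1: (a8 ⊕ 5f) ⊕ 6f = f7 ⊕ 6f = 98
byte 2: (b5 ⊕ e4) ⊕ 6e = 51 ⊕ 6e = 3f
byte 3: (32 ⊕ 3b) ⊕ 66 = 09 ⊕ 66 = 6f
byte 4: (4a ⊕ bb) ⊕ 69 = f1 ⊕ 69 = 98
byte 5: (13 ⊕ 16) ⊕ 67 = 05 ⊕ 67 = 62
byte 6: (21 ⊕ f0) ⊕ 20 = d1 ⊕ 20 = f1
byte 7: (61 ⊕ bd) ⊕ 74 = dc ⊕ 74 = a8
byte 8: (1c ⊕ 64) ⊕ 68 = 78 ⊕ 68 = 10
byte 9: (89 ⊕ 72) ⊕ 65 = fb ⊕ 65 = 9e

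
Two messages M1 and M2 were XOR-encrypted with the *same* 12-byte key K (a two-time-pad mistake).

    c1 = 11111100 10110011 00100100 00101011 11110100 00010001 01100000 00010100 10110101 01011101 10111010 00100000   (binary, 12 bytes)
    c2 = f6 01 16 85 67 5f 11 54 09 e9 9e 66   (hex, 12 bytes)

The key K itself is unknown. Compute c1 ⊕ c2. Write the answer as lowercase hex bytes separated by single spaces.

0a b2 32 ae 93 4e 71 40 bc b4 24 46

c1 ⊕ c2 = (M1 ⊕ K) ⊕ (M2 ⊕ K) = M1 ⊕ M2 — the shared key cancels under XOR.
byte 0: fc ⊕ f6 = 0a
byte 1: b3 ⊕ 01 = b2
byte 2: 24 ⊕ 16 = 32
byte 3: 2b ⊕ 85 = ae
byte 4: f4 ⊕ 67 = 93
byte 5: 11 ⊕ 5f = 4e
byte 6: 60 ⊕ 11 = 71
byte 7: 14 ⊕ 54 = 40
byte 8: b5 ⊕ 09 = bc
byte 9: 5d ⊕ e9 = b4
byte 10: ba ⊕ 9e = 24
byte 11: 20 ⊕ 66 = 46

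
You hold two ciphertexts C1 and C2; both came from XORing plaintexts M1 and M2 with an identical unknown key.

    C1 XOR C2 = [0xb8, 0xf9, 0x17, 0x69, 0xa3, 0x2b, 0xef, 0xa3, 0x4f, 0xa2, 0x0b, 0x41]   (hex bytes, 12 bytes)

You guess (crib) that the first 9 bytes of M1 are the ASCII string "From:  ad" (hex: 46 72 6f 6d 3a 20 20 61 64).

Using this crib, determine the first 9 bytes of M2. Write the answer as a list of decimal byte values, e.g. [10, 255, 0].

Since C1 ⊕ C2 = M1 ⊕ M2, XORing with the guessed M1 bytes yields the corresponding M2 bytes: M2 = (C1 ⊕ C2) ⊕ M1.
b8 ⊕ 46 = fe
f9 ⊕ 72 = 8b
17 ⊕ 6f = 78
69 ⊕ 6d = 04
a3 ⊕ 3a = 99
2b ⊕ 20 = 0b
ef ⊕ 20 = cf
a3 ⊕ 61 = c2
4f ⊕ 64 = 2b

[254, 139, 120, 4, 153, 11, 207, 194, 43]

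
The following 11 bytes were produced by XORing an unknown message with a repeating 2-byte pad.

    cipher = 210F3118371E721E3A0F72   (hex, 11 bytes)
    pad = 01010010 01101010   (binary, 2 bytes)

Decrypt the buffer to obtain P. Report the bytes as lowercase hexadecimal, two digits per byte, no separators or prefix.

The 2-byte key repeats, so the effective keystream is 52 6a 52 6a 52 6a 52 6a 52 6a 52.
byte 0:  33 XOR  82 = 115
byte 1:  15 XOR 106 = 101
byte 2:  49 XOR  82 =  99
byte 3:  24 XOR 106 = 114
byte 4:  55 XOR  82 = 101
byte 5:  30 XOR 106 = 116
byte 6: 114 XOR  82 =  32
byte 7:  30 XOR 106 = 116
byte 8:  58 XOR  82 = 104
byte 9:  15 XOR 106 = 101
byte 10: 114 XOR  82 =  32

7365637265742074686520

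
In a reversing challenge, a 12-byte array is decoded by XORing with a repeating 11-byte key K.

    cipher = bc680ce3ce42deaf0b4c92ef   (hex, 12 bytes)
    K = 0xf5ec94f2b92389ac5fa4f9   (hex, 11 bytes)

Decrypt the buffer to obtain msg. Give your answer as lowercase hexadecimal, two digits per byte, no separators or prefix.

The 11-byte key repeats, so the effective keystream is f5 ec 94 f2 b9 23 89 ac 5f a4 f9 f5.
byte 0: bc XOR f5 = 49
byte 1: 68 XOR ec = 84
byte 2: 0c XOR 94 = 98
byte 3: e3 XOR f2 = 11
byte 4: ce XOR b9 = 77
byte 5: 42 XOR 23 = 61
byte 6: de XOR 89 = 57
byte 7: af XOR ac = 03
byte 8: 0b XOR 5f = 54
byte 9: 4c XOR a4 = e8
byte 10: 92 XOR f9 = 6b
byte 11: ef XOR f5 = 1a

498498117761570354e86b1a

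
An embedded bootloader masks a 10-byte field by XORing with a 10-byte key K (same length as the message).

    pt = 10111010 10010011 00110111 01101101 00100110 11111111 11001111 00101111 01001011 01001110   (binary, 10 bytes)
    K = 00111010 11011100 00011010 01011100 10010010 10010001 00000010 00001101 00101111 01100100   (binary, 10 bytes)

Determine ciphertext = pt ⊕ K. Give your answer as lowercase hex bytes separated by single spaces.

ba ⊕ 3a = 80
93 ⊕ dc = 4f
37 ⊕ 1a = 2d
6d ⊕ 5c = 31
26 ⊕ 92 = b4
ff ⊕ 91 = 6e
cf ⊕ 02 = cd
2f ⊕ 0d = 22
4b ⊕ 2f = 64
4e ⊕ 64 = 2a

80 4f 2d 31 b4 6e cd 22 64 2a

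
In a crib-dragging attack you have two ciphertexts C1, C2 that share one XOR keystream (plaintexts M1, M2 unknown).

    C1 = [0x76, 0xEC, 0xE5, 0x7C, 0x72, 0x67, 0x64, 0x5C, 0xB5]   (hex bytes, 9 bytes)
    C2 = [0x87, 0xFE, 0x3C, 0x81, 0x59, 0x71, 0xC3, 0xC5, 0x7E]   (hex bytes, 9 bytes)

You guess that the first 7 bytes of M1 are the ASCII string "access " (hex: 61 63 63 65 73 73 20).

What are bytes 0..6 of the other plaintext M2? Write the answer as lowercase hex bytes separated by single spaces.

First, C1 ⊕ C2 = (M1 ⊕ K) ⊕ (M2 ⊕ K) = M1 ⊕ M2, so the key drops out. Then M2 = (M1 ⊕ M2) ⊕ M1 over the first 7 bytes.
byte 0: (76 XOR 87) XOR 61 = f1 XOR 61 = 90
byte 1: (ec XOR fe) XOR 63 = 12 XOR 63 = 71
byte 2: (e5 XOR 3c) XOR 63 = d9 XOR 63 = ba
byte 3: (7c XOR 81) XOR 65 = fd XOR 65 = 98
byte 4: (72 XOR 59) XOR 73 = 2b XOR 73 = 58
byte 5: (67 XOR 71) XOR 73 = 16 XOR 73 = 65
byte 6: (64 XOR c3) XOR 20 = a7 XOR 20 = 87

90 71 ba 98 58 65 87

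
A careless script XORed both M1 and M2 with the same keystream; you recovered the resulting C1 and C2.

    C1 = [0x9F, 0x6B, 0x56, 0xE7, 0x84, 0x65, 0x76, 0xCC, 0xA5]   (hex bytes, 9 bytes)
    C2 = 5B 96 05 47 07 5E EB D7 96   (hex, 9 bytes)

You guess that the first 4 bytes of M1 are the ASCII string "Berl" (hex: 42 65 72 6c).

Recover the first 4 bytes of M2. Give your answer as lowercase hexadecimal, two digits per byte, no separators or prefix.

869821cc

First, C1 ⊕ C2 = (M1 ⊕ K) ⊕ (M2 ⊕ K) = M1 ⊕ M2, so the key drops out. Then M2 = (M1 ⊕ M2) ⊕ M1 over the first 4 bytes.
byte 0: (9f ^ 5b) ^ 42 = c4 ^ 42 = 86
byte 1: (6b ^ 96) ^ 65 = fd ^ 65 = 98
byte 2: (56 ^ 05) ^ 72 = 53 ^ 72 = 21
byte 3: (e7 ^ 47) ^ 6c = a0 ^ 6c = cc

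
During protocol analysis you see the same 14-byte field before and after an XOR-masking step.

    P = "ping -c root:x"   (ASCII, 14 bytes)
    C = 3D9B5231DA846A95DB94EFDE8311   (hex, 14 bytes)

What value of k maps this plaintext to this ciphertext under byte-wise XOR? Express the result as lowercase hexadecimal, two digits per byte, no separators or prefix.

4df23c56faa909b5a9fb80aab969

Since C = P ⊕ k, XORing both sides with P gives k = P ⊕ C.
70 XOR 3d = 4d
69 XOR 9b = f2
6e XOR 52 = 3c
67 XOR 31 = 56
20 XOR da = fa
2d XOR 84 = a9
63 XOR 6a = 09
20 XOR 95 = b5
72 XOR db = a9
6f XOR 94 = fb
6f XOR ef = 80
74 XOR de = aa
3a XOR 83 = b9
78 XOR 11 = 69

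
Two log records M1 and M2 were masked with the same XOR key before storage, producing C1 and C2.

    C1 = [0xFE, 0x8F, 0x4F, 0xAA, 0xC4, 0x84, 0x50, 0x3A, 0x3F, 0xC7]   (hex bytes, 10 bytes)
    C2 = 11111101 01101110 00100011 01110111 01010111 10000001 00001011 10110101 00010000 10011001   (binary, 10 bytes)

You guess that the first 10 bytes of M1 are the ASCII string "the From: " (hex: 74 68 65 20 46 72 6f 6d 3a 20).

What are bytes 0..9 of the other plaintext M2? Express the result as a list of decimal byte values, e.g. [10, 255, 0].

First, C1 ⊕ C2 = (M1 ⊕ K) ⊕ (M2 ⊕ K) = M1 ⊕ M2, so the key drops out. Then M2 = (M1 ⊕ M2) ⊕ M1 over the first 10 bytes.
byte 0: (fe ^ fd) ^ 74 = 03 ^ 74 = 77
byte 1: (8f ^ 6e) ^ 68 = e1 ^ 68 = 89
byte 2: (4f ^ 23) ^ 65 = 6c ^ 65 = 09
byte 3: (aa ^ 77) ^ 20 = dd ^ 20 = fd
byte 4: (c4 ^ 57) ^ 46 = 93 ^ 46 = d5
byte 5: (84 ^ 81) ^ 72 = 05 ^ 72 = 77
byte 6: (50 ^ 0b) ^ 6f = 5b ^ 6f = 34
byte 7: (3a ^ b5) ^ 6d = 8f ^ 6d = e2
byte 8: (3f ^ 10) ^ 3a = 2f ^ 3a = 15
byte 9: (c7 ^ 99) ^ 20 = 5e ^ 20 = 7e

[119, 137, 9, 253, 213, 119, 52, 226, 21, 126]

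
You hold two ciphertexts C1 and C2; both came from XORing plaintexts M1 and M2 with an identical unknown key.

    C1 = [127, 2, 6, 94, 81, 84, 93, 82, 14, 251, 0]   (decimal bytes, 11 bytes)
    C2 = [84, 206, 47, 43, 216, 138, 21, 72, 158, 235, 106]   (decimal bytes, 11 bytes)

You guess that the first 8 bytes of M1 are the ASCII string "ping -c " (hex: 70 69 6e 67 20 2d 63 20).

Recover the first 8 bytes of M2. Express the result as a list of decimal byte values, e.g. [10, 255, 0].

[91, 165, 71, 18, 169, 243, 43, 58]

First, C1 ⊕ C2 = (M1 ⊕ K) ⊕ (M2 ⊕ K) = M1 ⊕ M2, so the key drops out. Then M2 = (M1 ⊕ M2) ⊕ M1 over the first 8 bytes.
byte 0: (7f xor 54) xor 70 = 2b xor 70 = 5b
byte 1: (02 xor ce) xor 69 = cc xor 69 = a5
byte 2: (06 xor 2f) xor 6e = 29 xor 6e = 47
byte 3: (5e xor 2b) xor 67 = 75 xor 67 = 12
byte 4: (51 xor d8) xor 20 = 89 xor 20 = a9
byte 5: (54 xor 8a) xor 2d = de xor 2d = f3
byte 6: (5d xor 15) xor 63 = 48 xor 63 = 2b
byte 7: (52 xor 48) xor 20 = 1a xor 20 = 3a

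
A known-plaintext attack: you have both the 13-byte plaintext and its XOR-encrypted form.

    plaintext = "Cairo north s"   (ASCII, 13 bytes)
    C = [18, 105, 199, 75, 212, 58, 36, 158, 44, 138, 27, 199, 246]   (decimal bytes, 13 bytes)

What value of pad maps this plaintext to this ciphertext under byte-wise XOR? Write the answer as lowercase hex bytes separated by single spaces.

51 08 ae 39 bb 1a 4a f1 5e fe 73 e7 85

Since C = plaintext ⊕ pad, XORing both sides with plaintext gives pad = plaintext ⊕ C.
byte 0:  67 ⊕  18 =  81
byte 1:  97 ⊕ 105 =   8
byte 2: 105 ⊕ 199 = 174
byte 3: 114 ⊕  75 =  57
byte 4: 111 ⊕ 212 = 187
byte 5:  32 ⊕  58 =  26
byte 6: 110 ⊕  36 =  74
byte 7: 111 ⊕ 158 = 241
byte 8: 114 ⊕  44 =  94
byte 9: 116 ⊕ 138 = 254
byte 10: 104 ⊕  27 = 115
byte 11:  32 ⊕ 199 = 231
byte 12: 115 ⊕ 246 = 133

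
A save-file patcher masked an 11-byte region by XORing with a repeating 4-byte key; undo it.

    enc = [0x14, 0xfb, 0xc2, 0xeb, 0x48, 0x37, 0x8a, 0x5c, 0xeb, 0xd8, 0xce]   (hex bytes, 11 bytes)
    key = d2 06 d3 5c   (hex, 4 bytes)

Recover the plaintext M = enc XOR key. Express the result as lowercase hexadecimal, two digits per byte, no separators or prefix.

The 4-byte key repeats, so the effective keystream is d2 06 d3 5c d2 06 d3 5c d2 06 d3.
byte 0: 14 XOR d2 = c6
byte 1: fb XOR 06 = fd
byte 2: c2 XOR d3 = 11
byte 3: eb XOR 5c = b7
byte 4: 48 XOR d2 = 9a
byte 5: 37 XOR 06 = 31
byte 6: 8a XOR d3 = 59
byte 7: 5c XOR 5c = 00
byte 8: eb XOR d2 = 39
byte 9: d8 XOR 06 = de
byte 10: ce XOR d3 = 1d

c6fd11b79a31590039de1d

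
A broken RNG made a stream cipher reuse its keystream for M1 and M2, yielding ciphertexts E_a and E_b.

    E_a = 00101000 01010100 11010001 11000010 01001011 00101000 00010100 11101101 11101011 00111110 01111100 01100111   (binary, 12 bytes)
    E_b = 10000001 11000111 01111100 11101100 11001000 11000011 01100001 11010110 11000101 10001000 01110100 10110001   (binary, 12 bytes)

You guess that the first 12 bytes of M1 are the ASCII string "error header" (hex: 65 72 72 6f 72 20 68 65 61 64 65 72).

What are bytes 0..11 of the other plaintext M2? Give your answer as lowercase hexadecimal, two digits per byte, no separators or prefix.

cce1df41f1cb1d5e4fd26da4

First, E_a ⊕ E_b = (M1 ⊕ K) ⊕ (M2 ⊕ K) = M1 ⊕ M2, so the key drops out. Then M2 = (M1 ⊕ M2) ⊕ M1 over the first 12 bytes.
byte 0: (28 ^ 81) ^ 65 = a9 ^ 65 = cc
byte 1: (54 ^ c7) ^ 72 = 93 ^ 72 = e1
byte 2: (d1 ^ 7c) ^ 72 = ad ^ 72 = df
byte 3: (c2 ^ ec) ^ 6f = 2e ^ 6f = 41
byte 4: (4b ^ c8) ^ 72 = 83 ^ 72 = f1
byte 5: (28 ^ c3) ^ 20 = eb ^ 20 = cb
byte 6: (14 ^ 61) ^ 68 = 75 ^ 68 = 1d
byte 7: (ed ^ d6) ^ 65 = 3b ^ 65 = 5e
byte 8: (eb ^ c5) ^ 61 = 2e ^ 61 = 4f
byte 9: (3e ^ 88) ^ 64 = b6 ^ 64 = d2
byte 10: (7c ^ 74) ^ 65 = 08 ^ 65 = 6d
byte 11: (67 ^ b1) ^ 72 = d6 ^ 72 = a4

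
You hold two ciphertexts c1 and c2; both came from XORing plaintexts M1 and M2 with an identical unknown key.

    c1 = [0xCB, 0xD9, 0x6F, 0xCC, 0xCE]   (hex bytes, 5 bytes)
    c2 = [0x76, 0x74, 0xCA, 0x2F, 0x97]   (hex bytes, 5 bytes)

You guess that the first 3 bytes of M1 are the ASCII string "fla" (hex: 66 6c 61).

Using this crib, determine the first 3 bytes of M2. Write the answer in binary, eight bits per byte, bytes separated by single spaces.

11011011 11000001 11000100

First, c1 ⊕ c2 = (M1 ⊕ K) ⊕ (M2 ⊕ K) = M1 ⊕ M2, so the key drops out. Then M2 = (M1 ⊕ M2) ⊕ M1 over the first 3 bytes.
byte 0: (cb XOR 76) XOR 66 = bd XOR 66 = db
byte 1: (d9 XOR 74) XOR 6c = ad XOR 6c = c1
byte 2: (6f XOR ca) XOR 61 = a5 XOR 61 = c4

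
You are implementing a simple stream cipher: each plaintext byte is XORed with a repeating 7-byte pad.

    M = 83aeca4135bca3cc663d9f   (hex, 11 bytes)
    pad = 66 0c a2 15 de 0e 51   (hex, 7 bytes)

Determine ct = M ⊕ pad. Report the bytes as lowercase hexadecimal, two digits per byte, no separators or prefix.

The 7-byte key repeats, so the effective keystream is 66 0c a2 15 de 0e 51 66 0c a2 15.
byte 0: 83 xor 66 = e5
byte 1: ae xor 0c = a2
byte 2: ca xor a2 = 68
byte 3: 41 xor 15 = 54
byte 4: 35 xor de = eb
byte 5: bc xor 0e = b2
byte 6: a3 xor 51 = f2
byte 7: cc xor 66 = aa
byte 8: 66 xor 0c = 6a
byte 9: 3d xor a2 = 9f
byte 10: 9f xor 15 = 8a

e5a26854ebb2f2aa6a9f8a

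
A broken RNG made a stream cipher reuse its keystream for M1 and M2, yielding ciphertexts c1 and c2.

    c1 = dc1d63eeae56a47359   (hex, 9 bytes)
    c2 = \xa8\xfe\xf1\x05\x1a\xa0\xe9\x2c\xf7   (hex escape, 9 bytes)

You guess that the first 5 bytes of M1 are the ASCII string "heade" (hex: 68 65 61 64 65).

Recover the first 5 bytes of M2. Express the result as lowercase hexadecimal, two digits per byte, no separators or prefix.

First, c1 ⊕ c2 = (M1 ⊕ K) ⊕ (M2 ⊕ K) = M1 ⊕ M2, so the key drops out. Then M2 = (M1 ⊕ M2) ⊕ M1 over the first 5 bytes.
byte 0: (dc XOR a8) XOR 68 = 74 XOR 68 = 1c
byte 1: (1d XOR fe) XOR 65 = e3 XOR 65 = 86
byte 2: (63 XOR f1) XOR 61 = 92 XOR 61 = f3
byte 3: (ee XOR 05) XOR 64 = eb XOR 64 = 8f
byte 4: (ae XOR 1a) XOR 65 = b4 XOR 65 = d1

1c86f38fd1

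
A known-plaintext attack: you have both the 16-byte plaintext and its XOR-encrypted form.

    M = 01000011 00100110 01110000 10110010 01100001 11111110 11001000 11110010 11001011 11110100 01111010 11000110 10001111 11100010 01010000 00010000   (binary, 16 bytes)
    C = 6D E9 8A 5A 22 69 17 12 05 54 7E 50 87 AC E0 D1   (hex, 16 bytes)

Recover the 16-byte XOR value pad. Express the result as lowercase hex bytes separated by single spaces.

Since C = M ⊕ pad, XORing both sides with M gives pad = M ⊕ C.
43 ^ 6d = 2e
26 ^ e9 = cf
70 ^ 8a = fa
b2 ^ 5a = e8
61 ^ 22 = 43
fe ^ 69 = 97
c8 ^ 17 = df
f2 ^ 12 = e0
cb ^ 05 = ce
f4 ^ 54 = a0
7a ^ 7e = 04
c6 ^ 50 = 96
8f ^ 87 = 08
e2 ^ ac = 4e
50 ^ e0 = b0
10 ^ d1 = c1

2e cf fa e8 43 97 df e0 ce a0 04 96 08 4e b0 c1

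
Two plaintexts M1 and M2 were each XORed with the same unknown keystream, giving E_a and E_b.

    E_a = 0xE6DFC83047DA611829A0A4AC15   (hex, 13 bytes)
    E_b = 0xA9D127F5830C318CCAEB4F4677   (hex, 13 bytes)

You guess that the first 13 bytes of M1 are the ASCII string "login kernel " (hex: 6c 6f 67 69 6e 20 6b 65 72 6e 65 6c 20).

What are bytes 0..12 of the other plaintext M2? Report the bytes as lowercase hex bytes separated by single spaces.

23 61 88 ac aa f6 3b f1 91 25 8e 86 42

First, E_a ⊕ E_b = (M1 ⊕ K) ⊕ (M2 ⊕ K) = M1 ⊕ M2, so the key drops out. Then M2 = (M1 ⊕ M2) ⊕ M1 over the first 13 bytes.
byte 0: (e6 ⊕ a9) ⊕ 6c = 4f ⊕ 6c = 23
byte 1: (df ⊕ d1) ⊕ 6f = 0e ⊕ 6f = 61
byte 2: (c8 ⊕ 27) ⊕ 67 = ef ⊕ 67 = 88
byte 3: (30 ⊕ f5) ⊕ 69 = c5 ⊕ 69 = ac
byte 4: (47 ⊕ 83) ⊕ 6e = c4 ⊕ 6e = aa
byte 5: (da ⊕ 0c) ⊕ 20 = d6 ⊕ 20 = f6
byte 6: (61 ⊕ 31) ⊕ 6b = 50 ⊕ 6b = 3b
byte 7: (18 ⊕ 8c) ⊕ 65 = 94 ⊕ 65 = f1
byte 8: (29 ⊕ ca) ⊕ 72 = e3 ⊕ 72 = 91
byte 9: (a0 ⊕ eb) ⊕ 6e = 4b ⊕ 6e = 25
byte 10: (a4 ⊕ 4f) ⊕ 65 = eb ⊕ 65 = 8e
byte 11: (ac ⊕ 46) ⊕ 6c = ea ⊕ 6c = 86
byte 12: (15 ⊕ 77) ⊕ 20 = 62 ⊕ 20 = 42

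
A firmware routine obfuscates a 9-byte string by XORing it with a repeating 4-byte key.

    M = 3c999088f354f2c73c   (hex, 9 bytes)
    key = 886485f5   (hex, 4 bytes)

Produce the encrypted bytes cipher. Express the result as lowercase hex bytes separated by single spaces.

b4 fd 15 7d 7b 30 77 32 b4

The 4-byte key repeats, so the effective keystream is 88 64 85 f5 88 64 85 f5 88.
byte 0: 3c ⊕ 88 = b4
byte 1: 99 ⊕ 64 = fd
byte 2: 90 ⊕ 85 = 15
byte 3: 88 ⊕ f5 = 7d
byte 4: f3 ⊕ 88 = 7b
byte 5: 54 ⊕ 64 = 30
byte 6: f2 ⊕ 85 = 77
byte 7: c7 ⊕ f5 = 32
byte 8: 3c ⊕ 88 = b4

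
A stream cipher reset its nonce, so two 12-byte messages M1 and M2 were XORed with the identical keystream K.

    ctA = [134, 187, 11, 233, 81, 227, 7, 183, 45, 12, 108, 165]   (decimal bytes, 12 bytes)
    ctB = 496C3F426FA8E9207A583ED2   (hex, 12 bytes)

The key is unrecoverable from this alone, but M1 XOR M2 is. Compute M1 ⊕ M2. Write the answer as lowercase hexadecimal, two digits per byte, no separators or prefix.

ctA ⊕ ctB = (M1 ⊕ K) ⊕ (M2 ⊕ K) = M1 ⊕ M2 — the shared key cancels under XOR.
10000110 XOR 01001001 = 11001111
10111011 XOR 01101100 = 11010111
00001011 XOR 00111111 = 00110100
11101001 XOR 01000010 = 10101011
01010001 XOR 01101111 = 00111110
11100011 XOR 10101000 = 01001011
00000111 XOR 11101001 = 11101110
10110111 XOR 00100000 = 10010111
00101101 XOR 01111010 = 01010111
00001100 XOR 01011000 = 01010100
01101100 XOR 00111110 = 01010010
10100101 XOR 11010010 = 01110111

cfd734ab3e4bee9757545277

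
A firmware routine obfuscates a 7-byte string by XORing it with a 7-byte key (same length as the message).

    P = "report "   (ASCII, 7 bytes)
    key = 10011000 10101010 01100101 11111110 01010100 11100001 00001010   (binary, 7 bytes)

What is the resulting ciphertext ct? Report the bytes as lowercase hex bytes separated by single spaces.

ea cf 15 91 26 95 2a

XOR is its own inverse, so applying the key byte-wise gives the result directly.
72 ⊕ 98 = ea
65 ⊕ aa = cf
70 ⊕ 65 = 15
6f ⊕ fe = 91
72 ⊕ 54 = 26
74 ⊕ e1 = 95
20 ⊕ 0a = 2a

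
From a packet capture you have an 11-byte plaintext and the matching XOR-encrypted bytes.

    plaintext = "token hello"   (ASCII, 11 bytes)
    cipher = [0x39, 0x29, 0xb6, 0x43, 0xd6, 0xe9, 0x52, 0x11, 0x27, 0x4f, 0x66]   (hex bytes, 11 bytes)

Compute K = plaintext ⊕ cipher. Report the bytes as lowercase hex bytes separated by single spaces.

Since cipher = plaintext ⊕ K, XORing both sides with plaintext gives K = plaintext ⊕ cipher.
byte 0: 01110100 ⊕ 00111001 = 01001101
byte 1: 01101111 ⊕ 00101001 = 01000110
byte 2: 01101011 ⊕ 10110110 = 11011101
byte 3: 01100101 ⊕ 01000011 = 00100110
byte 4: 01101110 ⊕ 11010110 = 10111000
byte 5: 00100000 ⊕ 11101001 = 11001001
byte 6: 01101000 ⊕ 01010010 = 00111010
byte 7: 01100101 ⊕ 00010001 = 01110100
byte 8: 01101100 ⊕ 00100111 = 01001011
byte 9: 01101100 ⊕ 01001111 = 00100011
byte 10: 01101111 ⊕ 01100110 = 00001001

4d 46 dd 26 b8 c9 3a 74 4b 23 09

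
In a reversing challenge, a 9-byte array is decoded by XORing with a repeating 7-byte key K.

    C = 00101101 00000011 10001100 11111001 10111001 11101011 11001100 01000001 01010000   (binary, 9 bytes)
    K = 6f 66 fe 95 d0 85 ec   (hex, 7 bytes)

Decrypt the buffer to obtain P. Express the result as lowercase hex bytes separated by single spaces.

The 7-byte key repeats, so the effective keystream is 6f 66 fe 95 d0 85 ec 6f 66.
byte 0: 00101101 xor 01101111 = 01000010
byte 1: 00000011 xor 01100110 = 01100101
byte 2: 10001100 xor 11111110 = 01110010
byte 3: 11111001 xor 10010101 = 01101100
byte 4: 10111001 xor 11010000 = 01101001
byte 5: 11101011 xor 10000101 = 01101110
byte 6: 11001100 xor 11101100 = 00100000
byte 7: 01000001 xor 01101111 = 00101110
byte 8: 01010000 xor 01100110 = 00110110

42 65 72 6c 69 6e 20 2e 36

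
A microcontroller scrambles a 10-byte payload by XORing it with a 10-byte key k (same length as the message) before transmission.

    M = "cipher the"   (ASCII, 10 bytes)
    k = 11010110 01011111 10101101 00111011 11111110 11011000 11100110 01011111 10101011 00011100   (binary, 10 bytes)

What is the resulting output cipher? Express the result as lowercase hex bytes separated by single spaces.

XOR is its own inverse, so applying the key byte-wise gives the result directly.
63 ⊕ d6 = b5
69 ⊕ 5f = 36
70 ⊕ ad = dd
68 ⊕ 3b = 53
65 ⊕ fe = 9b
72 ⊕ d8 = aa
20 ⊕ e6 = c6
74 ⊕ 5f = 2b
68 ⊕ ab = c3
65 ⊕ 1c = 79

b5 36 dd 53 9b aa c6 2b c3 79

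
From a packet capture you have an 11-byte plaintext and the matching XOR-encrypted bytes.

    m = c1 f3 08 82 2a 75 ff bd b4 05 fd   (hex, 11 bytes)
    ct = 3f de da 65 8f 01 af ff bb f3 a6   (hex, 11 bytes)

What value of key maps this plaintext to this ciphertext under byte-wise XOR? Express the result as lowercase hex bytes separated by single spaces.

fe 2d d2 e7 a5 74 50 42 0f f6 5b

Since ct = m ⊕ key, XORing both sides with m gives key = m ⊕ ct.
193 ^  63 = 254
243 ^ 222 =  45
  8 ^ 218 = 210
130 ^ 101 = 231
 42 ^ 143 = 165
117 ^   1 = 116
255 ^ 175 =  80
189 ^ 255 =  66
180 ^ 187 =  15
  5 ^ 243 = 246
253 ^ 166 =  91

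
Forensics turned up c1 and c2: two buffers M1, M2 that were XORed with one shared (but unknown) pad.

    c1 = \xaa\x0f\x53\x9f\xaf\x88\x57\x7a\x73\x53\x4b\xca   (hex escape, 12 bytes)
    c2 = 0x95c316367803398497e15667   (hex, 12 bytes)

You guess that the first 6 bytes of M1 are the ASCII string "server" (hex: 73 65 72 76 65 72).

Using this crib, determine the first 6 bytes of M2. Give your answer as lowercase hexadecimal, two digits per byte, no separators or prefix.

4ca937dfb2f9

First, c1 ⊕ c2 = (M1 ⊕ K) ⊕ (M2 ⊕ K) = M1 ⊕ M2, so the key drops out. Then M2 = (M1 ⊕ M2) ⊕ M1 over the first 6 bytes.
byte 0: (aa xor 95) xor 73 = 3f xor 73 = 4c
byte 1: (0f xor c3) xor 65 = cc xor 65 = a9
byte 2: (53 xor 16) xor 72 = 45 xor 72 = 37
byte 3: (9f xor 36) xor 76 = a9 xor 76 = df
byte 4: (af xor 78) xor 65 = d7 xor 65 = b2
byte 5: (88 xor 03) xor 72 = 8b xor 72 = f9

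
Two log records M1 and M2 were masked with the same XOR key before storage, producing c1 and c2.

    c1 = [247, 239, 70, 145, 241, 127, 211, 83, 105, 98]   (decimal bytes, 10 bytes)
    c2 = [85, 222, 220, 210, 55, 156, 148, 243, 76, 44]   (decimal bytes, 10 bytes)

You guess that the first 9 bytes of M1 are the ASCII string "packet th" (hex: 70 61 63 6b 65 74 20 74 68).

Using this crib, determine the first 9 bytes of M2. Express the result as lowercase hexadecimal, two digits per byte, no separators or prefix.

d250f928a39767d44d

First, c1 ⊕ c2 = (M1 ⊕ K) ⊕ (M2 ⊕ K) = M1 ⊕ M2, so the key drops out. Then M2 = (M1 ⊕ M2) ⊕ M1 over the first 9 bytes.
byte 0: (f7 ⊕ 55) ⊕ 70 = a2 ⊕ 70 = d2
byte 1: (ef ⊕ de) ⊕ 61 = 31 ⊕ 61 = 50
byte 2: (46 ⊕ dc) ⊕ 63 = 9a ⊕ 63 = f9
byte 3: (91 ⊕ d2) ⊕ 6b = 43 ⊕ 6b = 28
byte 4: (f1 ⊕ 37) ⊕ 65 = c6 ⊕ 65 = a3
byte 5: (7f ⊕ 9c) ⊕ 74 = e3 ⊕ 74 = 97
byte 6: (d3 ⊕ 94) ⊕ 20 = 47 ⊕ 20 = 67
byte 7: (53 ⊕ f3) ⊕ 74 = a0 ⊕ 74 = d4
byte 8: (69 ⊕ 4c) ⊕ 68 = 25 ⊕ 68 = 4d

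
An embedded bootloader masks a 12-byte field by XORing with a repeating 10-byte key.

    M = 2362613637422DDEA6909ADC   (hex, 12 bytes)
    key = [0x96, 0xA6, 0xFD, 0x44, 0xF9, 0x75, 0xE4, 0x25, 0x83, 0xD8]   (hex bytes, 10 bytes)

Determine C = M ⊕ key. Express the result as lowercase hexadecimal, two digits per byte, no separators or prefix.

The 10-byte key repeats, so the effective keystream is 96 a6 fd 44 f9 75 e4 25 83 d8 96 a6.
byte 0:  35 ^ 150 = 181
byte 1:  98 ^ 166 = 196
byte 2:  97 ^ 253 = 156
byte 3:  54 ^  68 = 114
byte 4:  55 ^ 249 = 206
byte 5:  66 ^ 117 =  55
byte 6:  45 ^ 228 = 201
byte 7: 222 ^  37 = 251
byte 8: 166 ^ 131 =  37
byte 9: 144 ^ 216 =  72
byte 10: 154 ^ 150 =  12
byte 11: 220 ^ 166 = 122

b5c49c72ce37c9fb25480c7a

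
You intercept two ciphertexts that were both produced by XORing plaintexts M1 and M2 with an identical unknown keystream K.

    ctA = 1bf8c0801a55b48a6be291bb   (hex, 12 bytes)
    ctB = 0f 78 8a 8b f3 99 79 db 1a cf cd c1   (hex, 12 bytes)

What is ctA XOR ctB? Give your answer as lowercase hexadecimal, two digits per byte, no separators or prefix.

14804a0be9cccd51712d5c7a

ctA ⊕ ctB = (M1 ⊕ K) ⊕ (M2 ⊕ K) = M1 ⊕ M2 — the shared key cancels under XOR.
byte 0: 1b ⊕ 0f = 14
byte 1: f8 ⊕ 78 = 80
byte 2: c0 ⊕ 8a = 4a
byte 3: 80 ⊕ 8b = 0b
byte 4: 1a ⊕ f3 = e9
byte 5: 55 ⊕ 99 = cc
byte 6: b4 ⊕ 79 = cd
byte 7: 8a ⊕ db = 51
byte 8: 6b ⊕ 1a = 71
byte 9: e2 ⊕ cf = 2d
byte 10: 91 ⊕ cd = 5c
byte 11: bb ⊕ c1 = 7a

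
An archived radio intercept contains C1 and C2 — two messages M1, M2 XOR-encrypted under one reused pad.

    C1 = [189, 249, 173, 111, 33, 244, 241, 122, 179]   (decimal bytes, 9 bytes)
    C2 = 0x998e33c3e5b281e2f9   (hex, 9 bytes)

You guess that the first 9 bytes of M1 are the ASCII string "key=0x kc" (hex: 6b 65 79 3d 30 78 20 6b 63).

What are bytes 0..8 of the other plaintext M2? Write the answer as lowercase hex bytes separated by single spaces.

First, C1 ⊕ C2 = (M1 ⊕ K) ⊕ (M2 ⊕ K) = M1 ⊕ M2, so the key drops out. Then M2 = (M1 ⊕ M2) ⊕ M1 over the first 9 bytes.
byte 0: (bd xor 99) xor 6b = 24 xor 6b = 4f
byte 1: (f9 xor 8e) xor 65 = 77 xor 65 = 12
byte 2: (ad xor 33) xor 79 = 9e xor 79 = e7
byte 3: (6f xor c3) xor 3d = ac xor 3d = 91
byte 4: (21 xor e5) xor 30 = c4 xor 30 = f4
byte 5: (f4 xor b2) xor 78 = 46 xor 78 = 3e
byte 6: (f1 xor 81) xor 20 = 70 xor 20 = 50
byte 7: (7a xor e2) xor 6b = 98 xor 6b = f3
byte 8: (b3 xor f9) xor 63 = 4a xor 63 = 29

4f 12 e7 91 f4 3e 50 f3 29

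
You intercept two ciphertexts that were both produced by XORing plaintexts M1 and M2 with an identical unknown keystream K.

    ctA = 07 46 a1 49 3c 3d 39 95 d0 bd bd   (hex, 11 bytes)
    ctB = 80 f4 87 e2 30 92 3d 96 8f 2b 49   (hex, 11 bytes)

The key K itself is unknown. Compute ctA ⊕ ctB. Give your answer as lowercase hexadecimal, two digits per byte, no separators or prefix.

ctA ⊕ ctB = (M1 ⊕ K) ⊕ (M2 ⊕ K) = M1 ⊕ M2 — the shared key cancels under XOR.
byte 0: 07 ^ 80 = 87
byte 1: 46 ^ f4 = b2
byte 2: a1 ^ 87 = 26
byte 3: 49 ^ e2 = ab
byte 4: 3c ^ 30 = 0c
byte 5: 3d ^ 92 = af
byte 6: 39 ^ 3d = 04
byte 7: 95 ^ 96 = 03
byte 8: d0 ^ 8f = 5f
byte 9: bd ^ 2b = 96
byte 10: bd ^ 49 = f4

87b226ab0caf04035f96f4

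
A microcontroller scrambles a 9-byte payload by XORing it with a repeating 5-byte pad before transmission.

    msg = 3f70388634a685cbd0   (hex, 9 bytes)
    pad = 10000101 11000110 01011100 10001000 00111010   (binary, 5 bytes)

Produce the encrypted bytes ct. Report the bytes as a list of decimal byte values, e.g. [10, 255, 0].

The 5-byte key repeats, so the effective keystream is 85 c6 5c 88 3a 85 c6 5c 88.
byte 0: 3f xor 85 = ba
byte 1: 70 xor c6 = b6
byte 2: 38 xor 5c = 64
byte 3: 86 xor 88 = 0e
byte 4: 34 xor 3a = 0e
byte 5: a6 xor 85 = 23
byte 6: 85 xor c6 = 43
byte 7: cb xor 5c = 97
byte 8: d0 xor 88 = 58

[186, 182, 100, 14, 14, 35, 67, 151, 88]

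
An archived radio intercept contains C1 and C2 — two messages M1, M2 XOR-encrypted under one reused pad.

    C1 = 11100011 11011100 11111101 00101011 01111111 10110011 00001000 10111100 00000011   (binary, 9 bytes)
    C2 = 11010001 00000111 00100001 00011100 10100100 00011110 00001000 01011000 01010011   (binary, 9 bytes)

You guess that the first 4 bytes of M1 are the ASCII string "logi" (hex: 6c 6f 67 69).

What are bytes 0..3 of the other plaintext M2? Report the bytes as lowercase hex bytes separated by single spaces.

5e b4 bb 5e

First, C1 ⊕ C2 = (M1 ⊕ K) ⊕ (M2 ⊕ K) = M1 ⊕ M2, so the key drops out. Then M2 = (M1 ⊕ M2) ⊕ M1 over the first 4 bytes.
byte 0: (e3 ⊕ d1) ⊕ 6c = 32 ⊕ 6c = 5e
byte 1: (dc ⊕ 07) ⊕ 6f = db ⊕ 6f = b4
byte 2: (fd ⊕ 21) ⊕ 67 = dc ⊕ 67 = bb
byte 3: (2b ⊕ 1c) ⊕ 69 = 37 ⊕ 69 = 5e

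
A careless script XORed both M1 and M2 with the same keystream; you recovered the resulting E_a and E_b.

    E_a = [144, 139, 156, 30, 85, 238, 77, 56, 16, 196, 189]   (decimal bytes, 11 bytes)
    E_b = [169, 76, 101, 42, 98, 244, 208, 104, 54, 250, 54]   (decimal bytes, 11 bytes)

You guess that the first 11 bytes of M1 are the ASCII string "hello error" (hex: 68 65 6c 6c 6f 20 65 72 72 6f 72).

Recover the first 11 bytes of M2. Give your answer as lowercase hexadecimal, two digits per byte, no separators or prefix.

51a29558583af8225451f9

First, E_a ⊕ E_b = (M1 ⊕ K) ⊕ (M2 ⊕ K) = M1 ⊕ M2, so the key drops out. Then M2 = (M1 ⊕ M2) ⊕ M1 over the first 11 bytes.
byte 0: (90 XOR a9) XOR 68 = 39 XOR 68 = 51
byte 1: (8b XOR 4c) XOR 65 = c7 XOR 65 = a2
byte 2: (9c XOR 65) XOR 6c = f9 XOR 6c = 95
byte 3: (1e XOR 2a) XOR 6c = 34 XOR 6c = 58
byte 4: (55 XOR 62) XOR 6f = 37 XOR 6f = 58
byte 5: (ee XOR f4) XOR 20 = 1a XOR 20 = 3a
byte 6: (4d XOR d0) XOR 65 = 9d XOR 65 = f8
byte 7: (38 XOR 68) XOR 72 = 50 XOR 72 = 22
byte 8: (10 XOR 36) XOR 72 = 26 XOR 72 = 54
byte 9: (c4 XOR fa) XOR 6f = 3e XOR 6f = 51
byte 10: (bd XOR 36) XOR 72 = 8b XOR 72 = f9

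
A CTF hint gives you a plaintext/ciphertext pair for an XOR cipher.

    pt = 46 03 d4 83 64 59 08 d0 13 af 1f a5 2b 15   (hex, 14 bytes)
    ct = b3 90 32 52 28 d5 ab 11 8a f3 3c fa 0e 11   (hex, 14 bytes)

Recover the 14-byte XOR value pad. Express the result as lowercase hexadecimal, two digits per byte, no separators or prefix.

f593e6d14c8ca3c1995c235f2504

Since ct = pt ⊕ pad, XORing both sides with pt gives pad = pt ⊕ ct.
46 xor b3 = f5
03 xor 90 = 93
d4 xor 32 = e6
83 xor 52 = d1
64 xor 28 = 4c
59 xor d5 = 8c
08 xor ab = a3
d0 xor 11 = c1
13 xor 8a = 99
af xor f3 = 5c
1f xor 3c = 23
a5 xor fa = 5f
2b xor 0e = 25
15 xor 11 = 04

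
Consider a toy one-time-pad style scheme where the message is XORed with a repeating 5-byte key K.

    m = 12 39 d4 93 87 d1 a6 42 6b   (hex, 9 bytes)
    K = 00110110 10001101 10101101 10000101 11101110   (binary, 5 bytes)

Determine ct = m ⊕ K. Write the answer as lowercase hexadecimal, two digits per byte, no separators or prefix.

The 5-byte key repeats, so the effective keystream is 36 8d ad 85 ee 36 8d ad 85.
byte 0:  18 ⊕  54 =  36
byte 1:  57 ⊕ 141 = 180
byte 2: 212 ⊕ 173 = 121
byte 3: 147 ⊕ 133 =  22
byte 4: 135 ⊕ 238 = 105
byte 5: 209 ⊕  54 = 231
byte 6: 166 ⊕ 141 =  43
byte 7:  66 ⊕ 173 = 239
byte 8: 107 ⊕ 133 = 238

24b4791669e72befee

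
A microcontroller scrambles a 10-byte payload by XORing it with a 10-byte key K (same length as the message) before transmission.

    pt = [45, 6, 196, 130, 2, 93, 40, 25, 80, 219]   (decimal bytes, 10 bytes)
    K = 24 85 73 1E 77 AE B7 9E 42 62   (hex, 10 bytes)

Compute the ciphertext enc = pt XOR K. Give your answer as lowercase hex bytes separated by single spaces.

XOR is its own inverse, so applying the key byte-wise gives the result directly.
byte 0: 2d XOR 24 = 09
byte 1: 06 XOR 85 = 83
byte 2: c4 XOR 73 = b7
byte 3: 82 XOR 1e = 9c
byte 4: 02 XOR 77 = 75
byte 5: 5d XOR ae = f3
byte 6: 28 XOR b7 = 9f
byte 7: 19 XOR 9e = 87
byte 8: 50 XOR 42 = 12
byte 9: db XOR 62 = b9

09 83 b7 9c 75 f3 9f 87 12 b9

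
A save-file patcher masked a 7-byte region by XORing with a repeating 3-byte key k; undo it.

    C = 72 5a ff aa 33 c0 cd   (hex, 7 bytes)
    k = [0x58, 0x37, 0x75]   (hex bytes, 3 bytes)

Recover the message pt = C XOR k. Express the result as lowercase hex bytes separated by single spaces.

The 3-byte key repeats, so the effective keystream is 58 37 75 58 37 75 58.
byte 0: 01110010 XOR 01011000 = 00101010
byte 1: 01011010 XOR 00110111 = 01101101
byte 2: 11111111 XOR 01110101 = 10001010
byte 3: 10101010 XOR 01011000 = 11110010
byte 4: 00110011 XOR 00110111 = 00000100
byte 5: 11000000 XOR 01110101 = 10110101
byte 6: 11001101 XOR 01011000 = 10010101

2a 6d 8a f2 04 b5 95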